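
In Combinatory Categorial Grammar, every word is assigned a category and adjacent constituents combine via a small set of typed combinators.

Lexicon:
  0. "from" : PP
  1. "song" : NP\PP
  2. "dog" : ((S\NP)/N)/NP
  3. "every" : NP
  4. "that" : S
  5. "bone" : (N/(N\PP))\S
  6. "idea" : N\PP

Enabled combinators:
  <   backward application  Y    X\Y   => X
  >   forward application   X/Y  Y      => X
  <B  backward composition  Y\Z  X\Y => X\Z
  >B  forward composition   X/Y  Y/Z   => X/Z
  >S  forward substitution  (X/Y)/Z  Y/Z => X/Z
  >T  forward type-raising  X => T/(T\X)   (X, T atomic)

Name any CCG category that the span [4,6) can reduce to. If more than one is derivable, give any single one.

N/(N\PP)

[0,7] S   <
  [0,2] NP   <
    [0,1] "from" : PP
    [1,2] "song" : NP\PP
  [2,7] S\NP   >
    [2,4] (S\NP)/N   >
      [2,3] "dog" : ((S\NP)/N)/NP
      [3,4] "every" : NP
    [4,7] N   >
      [4,6] N/(N\PP)   <
        [4,5] "that" : S
        [5,6] "bone" : (N/(N\PP))\S
      [6,7] "idea" : N\PP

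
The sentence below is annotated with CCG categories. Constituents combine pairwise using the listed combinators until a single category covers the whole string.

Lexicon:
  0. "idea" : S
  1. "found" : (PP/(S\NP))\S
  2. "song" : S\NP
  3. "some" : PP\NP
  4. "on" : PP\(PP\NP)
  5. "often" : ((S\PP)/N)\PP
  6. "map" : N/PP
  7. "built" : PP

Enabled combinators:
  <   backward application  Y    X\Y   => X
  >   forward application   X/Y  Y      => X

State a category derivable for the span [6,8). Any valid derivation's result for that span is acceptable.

N

[0,8] S   <
  [0,3] PP   >
    [0,2] PP/(S\NP)   <
      [0,1] "idea" : S
      [1,2] "found" : (PP/(S\NP))\S
    [2,3] "song" : S\NP
  [3,8] S\PP   >
    [3,6] (S\PP)/N   <
      [3,5] PP   <
        [3,4] "some" : PP\NP
        [4,5] "on" : PP\(PP\NP)
      [5,6] "often" : ((S\PP)/N)\PP
    [6,8] N   >
      [6,7] "map" : N/PP
      [7,8] "built" : PP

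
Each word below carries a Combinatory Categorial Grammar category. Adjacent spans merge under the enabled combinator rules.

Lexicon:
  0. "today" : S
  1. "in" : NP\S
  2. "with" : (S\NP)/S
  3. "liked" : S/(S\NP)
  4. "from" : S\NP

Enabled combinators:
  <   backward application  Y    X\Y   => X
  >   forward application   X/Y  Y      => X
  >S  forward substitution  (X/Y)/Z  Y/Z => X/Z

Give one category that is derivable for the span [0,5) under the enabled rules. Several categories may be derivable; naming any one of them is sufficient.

[0,5] S   <
  [0,2] NP   <
    [0,1] "today" : S
    [1,2] "in" : NP\S
  [2,5] S\NP   >
    [2,3] "with" : (S\NP)/S
    [3,5] S   >
      [3,4] "liked" : S/(S\NP)
      [4,5] "from" : S\NP

S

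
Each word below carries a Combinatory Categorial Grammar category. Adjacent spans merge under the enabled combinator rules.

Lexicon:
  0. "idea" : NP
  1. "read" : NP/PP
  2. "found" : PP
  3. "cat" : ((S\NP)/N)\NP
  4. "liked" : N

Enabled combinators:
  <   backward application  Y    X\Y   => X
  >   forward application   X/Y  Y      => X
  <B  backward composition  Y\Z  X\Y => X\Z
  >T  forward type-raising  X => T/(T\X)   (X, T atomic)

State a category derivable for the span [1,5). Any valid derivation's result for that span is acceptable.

[0,5] S   >
  [0,1] S/(S\NP)   >T
    [0,1] "idea" : NP
  [1,5] S\NP   >
    [1,4] (S\NP)/N   <
      [1,3] NP   >
        [1,2] "read" : NP/PP
        [2,3] "found" : PP
      [3,4] "cat" : ((S\NP)/N)\NP
    [4,5] "liked" : N

S\NP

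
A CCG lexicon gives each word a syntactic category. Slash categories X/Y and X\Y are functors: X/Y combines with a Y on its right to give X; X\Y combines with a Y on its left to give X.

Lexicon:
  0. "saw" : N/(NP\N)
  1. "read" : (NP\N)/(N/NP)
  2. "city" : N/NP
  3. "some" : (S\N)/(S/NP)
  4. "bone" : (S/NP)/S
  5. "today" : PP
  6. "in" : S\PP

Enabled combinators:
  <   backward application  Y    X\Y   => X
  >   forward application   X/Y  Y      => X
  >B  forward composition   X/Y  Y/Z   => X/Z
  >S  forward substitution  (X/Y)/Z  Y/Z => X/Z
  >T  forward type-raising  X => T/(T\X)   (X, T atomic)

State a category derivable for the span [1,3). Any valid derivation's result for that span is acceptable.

[0,7] S   <
  [0,3] N   >
    [0,1] "saw" : N/(NP\N)
    [1,3] NP\N   >
      [1,2] "read" : (NP\N)/(N/NP)
      [2,3] "city" : N/NP
  [3,7] S\N   >
    [3,4] "some" : (S\N)/(S/NP)
    [4,7] S/NP   >
      [4,5] "bone" : (S/NP)/S
      [5,7] S   >
        [5,6] S/(S\PP)   >T
          [5,6] "today" : PP
        [6,7] "in" : S\PP

NP\N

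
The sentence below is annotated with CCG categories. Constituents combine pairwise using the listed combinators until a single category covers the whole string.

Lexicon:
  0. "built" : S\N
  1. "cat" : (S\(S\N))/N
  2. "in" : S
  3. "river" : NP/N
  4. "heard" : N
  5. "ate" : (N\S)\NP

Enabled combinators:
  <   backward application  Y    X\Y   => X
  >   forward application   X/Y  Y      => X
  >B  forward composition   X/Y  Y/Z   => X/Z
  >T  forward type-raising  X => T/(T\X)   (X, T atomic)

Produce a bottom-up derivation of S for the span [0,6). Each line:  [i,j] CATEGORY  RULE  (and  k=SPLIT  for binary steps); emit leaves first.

[0,6] S   <
  [0,1] "built" : S\N
  [1,6] S\(S\N)   >
    [1,2] "cat" : (S\(S\N))/N
    [2,6] N   >
      [2,3] N/(N\S)   >T
        [2,3] "in" : S
      [3,6] N\S   <
        [3,5] NP   >
          [3,4] "river" : NP/N
          [4,5] "heard" : N
        [5,6] "ate" : (N\S)\NP

[0,1] S\N  lex  "built"
[1,2] (S\(S\N))/N  lex  "cat"
[2,3] S  lex  "in"
[2,3] N/(N\S)  >T
[3,4] NP/N  lex  "river"
[4,5] N  lex  "heard"
[3,5] NP  >  k=4
[5,6] (N\S)\NP  lex  "ate"
[3,6] N\S  <  k=5
[2,6] N  >  k=3
[1,6] S\(S\N)  >  k=2
[0,6] S  <  k=1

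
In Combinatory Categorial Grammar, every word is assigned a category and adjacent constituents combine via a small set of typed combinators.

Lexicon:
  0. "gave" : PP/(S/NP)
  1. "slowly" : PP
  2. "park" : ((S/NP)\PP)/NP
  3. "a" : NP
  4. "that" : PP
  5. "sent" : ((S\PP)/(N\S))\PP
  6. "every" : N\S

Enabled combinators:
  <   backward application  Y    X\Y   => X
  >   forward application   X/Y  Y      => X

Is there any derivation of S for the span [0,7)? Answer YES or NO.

[0,7] S   <
  [0,4] PP   >
    [0,1] "gave" : PP/(S/NP)
    [1,4] S/NP   <
      [1,2] "slowly" : PP
      [2,4] (S/NP)\PP   >
        [2,3] "park" : ((S/NP)\PP)/NP
        [3,4] "a" : NP
  [4,7] S\PP   >
    [4,6] (S\PP)/(N\S)   <
      [4,5] "that" : PP
      [5,6] "sent" : ((S\PP)/(N\S))\PP
    [6,7] "every" : N\S

YES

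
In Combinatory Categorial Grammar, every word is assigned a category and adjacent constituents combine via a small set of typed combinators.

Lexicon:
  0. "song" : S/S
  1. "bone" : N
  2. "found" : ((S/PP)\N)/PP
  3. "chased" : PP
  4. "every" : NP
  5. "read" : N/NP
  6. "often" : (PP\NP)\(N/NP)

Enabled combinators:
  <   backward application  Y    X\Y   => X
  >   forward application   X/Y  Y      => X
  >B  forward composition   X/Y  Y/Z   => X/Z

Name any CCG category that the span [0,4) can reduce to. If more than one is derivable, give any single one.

S/PP

[0,7] S   >
  [0,4] S/PP   >B
    [0,1] "song" : S/S
    [1,4] S/PP   <
      [1,2] "bone" : N
      [2,4] (S/PP)\N   >
        [2,3] "found" : ((S/PP)\N)/PP
        [3,4] "chased" : PP
  [4,7] PP   <
    [4,5] "every" : NP
    [5,7] PP\NP   <
      [5,6] "read" : N/NP
      [6,7] "often" : (PP\NP)\(N/NP)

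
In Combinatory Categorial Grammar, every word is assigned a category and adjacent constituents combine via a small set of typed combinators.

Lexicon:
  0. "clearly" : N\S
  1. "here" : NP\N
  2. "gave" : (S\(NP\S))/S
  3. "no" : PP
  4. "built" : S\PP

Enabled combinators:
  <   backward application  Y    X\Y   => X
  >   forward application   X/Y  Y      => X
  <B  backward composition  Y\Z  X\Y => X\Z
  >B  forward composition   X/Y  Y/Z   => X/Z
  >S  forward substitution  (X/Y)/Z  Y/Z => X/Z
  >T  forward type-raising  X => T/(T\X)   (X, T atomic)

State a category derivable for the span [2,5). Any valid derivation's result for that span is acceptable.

[0,5] S   <
  [0,2] NP\S   <B
    [0,1] "clearly" : N\S
    [1,2] "here" : NP\N
  [2,5] S\(NP\S)   >
    [2,3] "gave" : (S\(NP\S))/S
    [3,5] S   >
      [3,4] S/(S\PP)   >T
        [3,4] "no" : PP
      [4,5] "built" : S\PP

S\(NP\S)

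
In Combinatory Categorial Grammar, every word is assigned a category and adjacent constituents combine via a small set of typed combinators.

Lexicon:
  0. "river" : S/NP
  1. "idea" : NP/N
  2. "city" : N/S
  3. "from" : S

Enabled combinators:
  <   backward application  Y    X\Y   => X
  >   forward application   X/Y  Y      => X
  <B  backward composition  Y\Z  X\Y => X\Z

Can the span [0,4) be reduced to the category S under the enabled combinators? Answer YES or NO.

YES

[0,4] S   >
  [0,1] "river" : S/NP
  [1,4] NP   >
    [1,2] "idea" : NP/N
    [2,4] N   >
      [2,3] "city" : N/S
      [3,4] "from" : S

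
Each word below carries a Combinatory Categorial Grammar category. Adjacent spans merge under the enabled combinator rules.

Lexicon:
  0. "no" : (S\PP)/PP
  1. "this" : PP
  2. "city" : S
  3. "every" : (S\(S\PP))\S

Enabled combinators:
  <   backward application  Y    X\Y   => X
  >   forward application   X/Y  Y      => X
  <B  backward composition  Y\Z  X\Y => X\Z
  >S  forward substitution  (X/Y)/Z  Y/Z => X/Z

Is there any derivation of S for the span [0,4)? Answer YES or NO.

YES

[0,4] S   <
  [0,2] S\PP   >
    [0,1] "no" : (S\PP)/PP
    [1,2] "this" : PP
  [2,4] S\(S\PP)   <
    [2,3] "city" : S
    [3,4] "every" : (S\(S\PP))\S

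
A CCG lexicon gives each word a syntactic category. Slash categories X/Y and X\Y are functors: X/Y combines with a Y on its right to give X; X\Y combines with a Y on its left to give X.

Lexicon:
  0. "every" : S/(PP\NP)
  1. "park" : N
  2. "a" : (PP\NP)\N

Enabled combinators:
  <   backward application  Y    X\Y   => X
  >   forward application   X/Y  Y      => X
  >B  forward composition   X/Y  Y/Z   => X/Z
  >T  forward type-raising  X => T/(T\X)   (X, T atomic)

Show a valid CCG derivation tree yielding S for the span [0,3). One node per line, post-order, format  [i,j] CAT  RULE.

[0,3] S   >
  [0,1] "every" : S/(PP\NP)
  [1,3] PP\NP   <
    [1,2] "park" : N
    [2,3] "a" : (PP\NP)\N

[0,1] S/(PP\NP)  lex  "every"
[1,2] N  lex  "park"
[2,3] (PP\NP)\N  lex  "a"
[1,3] PP\NP  <  k=2
[0,3] S  >  k=1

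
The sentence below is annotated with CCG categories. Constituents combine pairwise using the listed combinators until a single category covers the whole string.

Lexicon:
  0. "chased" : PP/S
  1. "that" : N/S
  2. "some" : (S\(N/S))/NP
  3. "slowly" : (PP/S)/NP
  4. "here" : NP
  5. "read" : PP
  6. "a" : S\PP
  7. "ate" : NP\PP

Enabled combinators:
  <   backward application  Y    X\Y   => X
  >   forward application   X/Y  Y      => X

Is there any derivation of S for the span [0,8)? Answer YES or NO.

PP/S N/S (S\(N/S))/NP (PP/S)/NP NP PP S\PP NP\PP
CKY chart[0,8] = {PP}; S ∉ chart

NO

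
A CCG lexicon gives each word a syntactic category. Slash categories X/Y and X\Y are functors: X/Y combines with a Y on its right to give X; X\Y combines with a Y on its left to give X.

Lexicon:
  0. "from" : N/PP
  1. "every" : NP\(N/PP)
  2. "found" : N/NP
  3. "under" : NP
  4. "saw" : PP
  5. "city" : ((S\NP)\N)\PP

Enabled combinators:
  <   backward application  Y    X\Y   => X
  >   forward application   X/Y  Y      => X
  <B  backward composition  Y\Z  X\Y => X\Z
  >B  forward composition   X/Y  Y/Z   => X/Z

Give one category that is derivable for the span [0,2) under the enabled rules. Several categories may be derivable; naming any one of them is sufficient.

[0,6] S   <
  [0,2] NP   <
    [0,1] "from" : N/PP
    [1,2] "every" : NP\(N/PP)
  [2,6] S\NP   <
    [2,4] N   >
      [2,3] "found" : N/NP
      [3,4] "under" : NP
    [4,6] (S\NP)\N   <
      [4,5] "saw" : PP
      [5,6] "city" : ((S\NP)\N)\PP

NP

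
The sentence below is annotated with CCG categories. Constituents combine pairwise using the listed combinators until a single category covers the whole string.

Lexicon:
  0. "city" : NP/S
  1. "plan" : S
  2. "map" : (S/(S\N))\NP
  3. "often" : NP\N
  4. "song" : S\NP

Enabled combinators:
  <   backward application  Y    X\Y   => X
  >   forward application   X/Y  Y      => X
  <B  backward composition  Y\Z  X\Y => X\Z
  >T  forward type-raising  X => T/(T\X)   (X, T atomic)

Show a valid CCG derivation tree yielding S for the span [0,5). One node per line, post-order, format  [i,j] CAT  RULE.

[0,1] NP/S  lex  "city"
[1,2] S  lex  "plan"
[0,2] NP  >  k=1
[2,3] (S/(S\N))\NP  lex  "map"
[0,3] S/(S\N)  <  k=2
[3,4] NP\N  lex  "often"
[4,5] S\NP  lex  "song"
[3,5] S\N  <B  k=4
[0,5] S  >  k=3

[0,5] S   >
  [0,3] S/(S\N)   <
    [0,2] NP   >
      [0,1] "city" : NP/S
      [1,2] "plan" : S
    [2,3] "map" : (S/(S\N))\NP
  [3,5] S\N   <B
    [3,4] "often" : NP\N
    [4,5] "song" : S\NP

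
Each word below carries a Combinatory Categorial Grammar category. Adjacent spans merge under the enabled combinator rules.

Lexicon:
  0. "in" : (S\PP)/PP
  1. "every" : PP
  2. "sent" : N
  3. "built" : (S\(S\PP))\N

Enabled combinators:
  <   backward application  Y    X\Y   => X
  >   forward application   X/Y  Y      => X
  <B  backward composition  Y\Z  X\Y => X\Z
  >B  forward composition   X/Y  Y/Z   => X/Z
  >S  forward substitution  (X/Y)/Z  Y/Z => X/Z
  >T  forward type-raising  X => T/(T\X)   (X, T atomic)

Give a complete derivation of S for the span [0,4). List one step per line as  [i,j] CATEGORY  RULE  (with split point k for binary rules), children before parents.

[0,4] S   <
  [0,2] S\PP   >
    [0,1] "in" : (S\PP)/PP
    [1,2] "every" : PP
  [2,4] S\(S\PP)   <
    [2,3] "sent" : N
    [3,4] "built" : (S\(S\PP))\N

[0,1] (S\PP)/PP  lex  "in"
[1,2] PP  lex  "every"
[0,2] S\PP  >  k=1
[2,3] N  lex  "sent"
[3,4] (S\(S\PP))\N  lex  "built"
[2,4] S\(S\PP)  <  k=3
[0,4] S  <  k=2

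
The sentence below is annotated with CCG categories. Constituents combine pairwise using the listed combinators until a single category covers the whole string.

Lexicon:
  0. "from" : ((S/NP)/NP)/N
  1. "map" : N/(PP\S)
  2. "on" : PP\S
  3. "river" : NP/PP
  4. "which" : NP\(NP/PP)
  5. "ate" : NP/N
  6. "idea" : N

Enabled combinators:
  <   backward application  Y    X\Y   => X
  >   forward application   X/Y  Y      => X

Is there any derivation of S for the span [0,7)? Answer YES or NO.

YES

[0,7] S   >
  [0,5] S/NP   >
    [0,3] (S/NP)/NP   >
      [0,1] "from" : ((S/NP)/NP)/N
      [1,3] N   >
        [1,2] "map" : N/(PP\S)
        [2,3] "on" : PP\S
    [3,5] NP   <
      [3,4] "river" : NP/PP
      [4,5] "which" : NP\(NP/PP)
  [5,7] NP   >
    [5,6] "ate" : NP/N
    [6,7] "idea" : N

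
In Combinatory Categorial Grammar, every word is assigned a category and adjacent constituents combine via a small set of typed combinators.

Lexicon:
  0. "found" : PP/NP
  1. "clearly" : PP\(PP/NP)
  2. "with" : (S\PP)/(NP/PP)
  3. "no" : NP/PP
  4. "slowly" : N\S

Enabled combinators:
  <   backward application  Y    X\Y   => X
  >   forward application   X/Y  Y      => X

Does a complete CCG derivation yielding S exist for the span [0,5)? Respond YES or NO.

PP/NP PP\(PP/NP) (S\PP)/(NP/PP) NP/PP N\S
CKY chart[0,5] = {N}; S ∉ chart

NO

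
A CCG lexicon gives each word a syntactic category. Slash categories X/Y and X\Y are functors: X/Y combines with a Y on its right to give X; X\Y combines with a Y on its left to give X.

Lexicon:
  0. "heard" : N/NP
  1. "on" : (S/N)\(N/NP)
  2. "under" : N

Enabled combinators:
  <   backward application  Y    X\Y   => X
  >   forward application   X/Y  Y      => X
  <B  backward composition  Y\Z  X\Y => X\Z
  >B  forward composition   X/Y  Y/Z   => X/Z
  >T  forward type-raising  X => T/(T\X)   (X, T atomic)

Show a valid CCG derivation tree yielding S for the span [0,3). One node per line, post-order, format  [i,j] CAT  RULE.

[0,3] S   >
  [0,2] S/N   <
    [0,1] "heard" : N/NP
    [1,2] "on" : (S/N)\(N/NP)
  [2,3] "under" : N

[0,1] N/NP  lex  "heard"
[1,2] (S/N)\(N/NP)  lex  "on"
[0,2] S/N  <  k=1
[2,3] N  lex  "under"
[0,3] S  >  k=2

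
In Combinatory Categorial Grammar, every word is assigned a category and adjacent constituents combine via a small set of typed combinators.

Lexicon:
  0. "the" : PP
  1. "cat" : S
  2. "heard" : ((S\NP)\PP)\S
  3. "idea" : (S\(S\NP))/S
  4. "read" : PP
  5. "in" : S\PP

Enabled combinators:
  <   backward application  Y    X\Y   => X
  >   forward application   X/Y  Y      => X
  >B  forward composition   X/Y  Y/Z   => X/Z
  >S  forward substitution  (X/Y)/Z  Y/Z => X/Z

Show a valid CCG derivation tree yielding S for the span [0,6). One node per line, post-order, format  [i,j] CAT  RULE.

[0,6] S   <
  [0,3] S\NP   <
    [0,1] "the" : PP
    [1,3] (S\NP)\PP   <
      [1,2] "cat" : S
      [2,3] "heard" : ((S\NP)\PP)\S
  [3,6] S\(S\NP)   >
    [3,4] "idea" : (S\(S\NP))/S
    [4,6] S   <
      [4,5] "read" : PP
      [5,6] "in" : S\PP

[0,1] PP  lex  "the"
[1,2] S  lex  "cat"
[2,3] ((S\NP)\PP)\S  lex  "heard"
[1,3] (S\NP)\PP  <  k=2
[0,3] S\NP  <  k=1
[3,4] (S\(S\NP))/S  lex  "idea"
[4,5] PP  lex  "read"
[5,6] S\PP  lex  "in"
[4,6] S  <  k=5
[3,6] S\(S\NP)  >  k=4
[0,6] S  <  k=3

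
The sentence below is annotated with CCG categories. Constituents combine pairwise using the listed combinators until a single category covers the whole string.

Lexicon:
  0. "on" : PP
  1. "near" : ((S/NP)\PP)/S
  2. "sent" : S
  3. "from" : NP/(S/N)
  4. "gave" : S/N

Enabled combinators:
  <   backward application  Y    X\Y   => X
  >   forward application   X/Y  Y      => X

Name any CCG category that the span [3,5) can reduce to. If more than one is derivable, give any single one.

NP

[0,5] S   >
  [0,3] S/NP   <
    [0,1] "on" : PP
    [1,3] (S/NP)\PP   >
      [1,2] "near" : ((S/NP)\PP)/S
      [2,3] "sent" : S
  [3,5] NP   >
    [3,4] "from" : NP/(S/N)
    [4,5] "gave" : S/N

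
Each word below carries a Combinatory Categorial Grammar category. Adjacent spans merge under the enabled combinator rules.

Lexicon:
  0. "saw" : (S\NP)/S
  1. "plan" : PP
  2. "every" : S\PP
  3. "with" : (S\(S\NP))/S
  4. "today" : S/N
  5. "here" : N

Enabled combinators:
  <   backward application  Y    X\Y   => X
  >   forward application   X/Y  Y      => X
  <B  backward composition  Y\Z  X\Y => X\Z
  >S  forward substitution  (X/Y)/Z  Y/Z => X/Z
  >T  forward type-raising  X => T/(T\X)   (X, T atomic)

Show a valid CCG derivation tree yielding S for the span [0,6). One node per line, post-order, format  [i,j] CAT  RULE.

[0,6] S   <
  [0,3] S\NP   >
    [0,1] "saw" : (S\NP)/S
    [1,3] S   >
      [1,2] S/(S\PP)   >T
        [1,2] "plan" : PP
      [2,3] "every" : S\PP
  [3,6] S\(S\NP)   >
    [3,4] "with" : (S\(S\NP))/S
    [4,6] S   >
      [4,5] "today" : S/N
      [5,6] "here" : N

[0,1] (S\NP)/S  lex  "saw"
[1,2] PP  lex  "plan"
[1,2] S/(S\PP)  >T
[2,3] S\PP  lex  "every"
[1,3] S  >  k=2
[0,3] S\NP  >  k=1
[3,4] (S\(S\NP))/S  lex  "with"
[4,5] S/N  lex  "today"
[5,6] N  lex  "here"
[4,6] S  >  k=5
[3,6] S\(S\NP)  >  k=4
[0,6] S  <  k=3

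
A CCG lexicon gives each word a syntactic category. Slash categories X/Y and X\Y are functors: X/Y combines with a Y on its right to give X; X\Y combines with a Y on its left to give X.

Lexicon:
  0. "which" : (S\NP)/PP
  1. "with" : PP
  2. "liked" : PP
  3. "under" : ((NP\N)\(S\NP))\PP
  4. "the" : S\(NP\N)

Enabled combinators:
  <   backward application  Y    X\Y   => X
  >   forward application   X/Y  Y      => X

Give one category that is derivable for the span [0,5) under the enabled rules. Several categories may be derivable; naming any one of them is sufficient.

S

[0,5] S   <
  [0,4] NP\N   <
    [0,2] S\NP   >
      [0,1] "which" : (S\NP)/PP
      [1,2] "with" : PP
    [2,4] (NP\N)\(S\NP)   <
      [2,3] "liked" : PP
      [3,4] "under" : ((NP\N)\(S\NP))\PP
  [4,5] "the" : S\(NP\N)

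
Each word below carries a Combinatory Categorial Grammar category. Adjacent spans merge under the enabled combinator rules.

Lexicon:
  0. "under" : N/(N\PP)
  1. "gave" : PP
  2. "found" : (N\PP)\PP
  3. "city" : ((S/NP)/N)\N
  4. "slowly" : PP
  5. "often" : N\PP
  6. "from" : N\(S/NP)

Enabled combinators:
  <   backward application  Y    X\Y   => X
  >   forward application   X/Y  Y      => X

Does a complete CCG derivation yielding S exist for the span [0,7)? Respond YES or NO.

NO

N/(N\PP) PP (N\PP)\PP ((S/NP)/N)\N PP N\PP N\(S/NP)
CKY chart[0,7] = {N}; S ∉ chart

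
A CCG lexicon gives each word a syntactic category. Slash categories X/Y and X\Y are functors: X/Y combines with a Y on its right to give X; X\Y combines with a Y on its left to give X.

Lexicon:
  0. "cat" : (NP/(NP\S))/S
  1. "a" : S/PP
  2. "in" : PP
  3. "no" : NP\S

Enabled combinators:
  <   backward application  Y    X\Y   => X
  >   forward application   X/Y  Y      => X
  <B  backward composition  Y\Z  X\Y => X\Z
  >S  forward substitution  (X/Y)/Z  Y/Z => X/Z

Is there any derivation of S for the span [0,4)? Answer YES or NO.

NO

(NP/(NP\S))/S S/PP PP NP\S
CKY chart[0,4] = {NP}; S ∉ chart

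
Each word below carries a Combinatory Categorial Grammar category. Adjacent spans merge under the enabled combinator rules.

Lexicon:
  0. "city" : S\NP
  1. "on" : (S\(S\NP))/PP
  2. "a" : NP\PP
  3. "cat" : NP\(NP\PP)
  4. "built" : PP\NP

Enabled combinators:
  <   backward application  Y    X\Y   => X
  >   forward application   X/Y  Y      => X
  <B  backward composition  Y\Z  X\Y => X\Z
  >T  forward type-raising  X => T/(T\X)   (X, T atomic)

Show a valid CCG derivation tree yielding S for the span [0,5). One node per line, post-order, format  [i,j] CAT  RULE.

[0,1] S\NP  lex  "city"
[1,2] (S\(S\NP))/PP  lex  "on"
[2,3] NP\PP  lex  "a"
[3,4] NP\(NP\PP)  lex  "cat"
[2,4] NP  <  k=3
[4,5] PP\NP  lex  "built"
[2,5] PP  <  k=4
[1,5] S\(S\NP)  >  k=2
[0,5] S  <  k=1

[0,5] S   <
  [0,1] "city" : S\NP
  [1,5] S\(S\NP)   >
    [1,2] "on" : (S\(S\NP))/PP
    [2,5] PP   <
      [2,4] NP   <
        [2,3] "a" : NP\PP
        [3,4] "cat" : NP\(NP\PP)
      [4,5] "built" : PP\NP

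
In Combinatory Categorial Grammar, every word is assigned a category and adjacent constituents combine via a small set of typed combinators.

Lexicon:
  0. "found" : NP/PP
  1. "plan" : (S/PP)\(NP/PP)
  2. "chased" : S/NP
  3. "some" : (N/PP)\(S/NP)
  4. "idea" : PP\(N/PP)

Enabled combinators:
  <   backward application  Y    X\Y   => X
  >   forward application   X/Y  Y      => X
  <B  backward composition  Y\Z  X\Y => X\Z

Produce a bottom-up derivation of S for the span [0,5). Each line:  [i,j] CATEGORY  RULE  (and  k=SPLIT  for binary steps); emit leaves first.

[0,1] NP/PP  lex  "found"
[1,2] (S/PP)\(NP/PP)  lex  "plan"
[0,2] S/PP  <  k=1
[2,3] S/NP  lex  "chased"
[3,4] (N/PP)\(S/NP)  lex  "some"
[2,4] N/PP  <  k=3
[4,5] PP\(N/PP)  lex  "idea"
[2,5] PP  <  k=4
[0,5] S  >  k=2

[0,5] S   >
  [0,2] S/PP   <
    [0,1] "found" : NP/PP
    [1,2] "plan" : (S/PP)\(NP/PP)
  [2,5] PP   <
    [2,4] N/PP   <
      [2,3] "chased" : S/NP
      [3,4] "some" : (N/PP)\(S/NP)
    [4,5] "idea" : PP\(N/PP)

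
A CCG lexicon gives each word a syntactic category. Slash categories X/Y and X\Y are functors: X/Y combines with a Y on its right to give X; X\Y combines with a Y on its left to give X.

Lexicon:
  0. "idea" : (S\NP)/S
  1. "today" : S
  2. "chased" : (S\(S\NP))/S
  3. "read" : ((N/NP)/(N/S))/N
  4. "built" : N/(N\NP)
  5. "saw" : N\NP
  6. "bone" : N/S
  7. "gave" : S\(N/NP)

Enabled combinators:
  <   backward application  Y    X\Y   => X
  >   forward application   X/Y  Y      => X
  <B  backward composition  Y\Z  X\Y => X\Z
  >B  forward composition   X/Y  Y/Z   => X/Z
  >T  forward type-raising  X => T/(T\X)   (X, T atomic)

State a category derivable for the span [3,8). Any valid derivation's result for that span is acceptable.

[0,8] S   <
  [0,2] S\NP   >
    [0,1] "idea" : (S\NP)/S
    [1,2] "today" : S
  [2,8] S\(S\NP)   >
    [2,3] "chased" : (S\(S\NP))/S
    [3,8] S   <
      [3,7] N/NP   >
        [3,6] (N/NP)/(N/S)   >
          [3,4] "read" : ((N/NP)/(N/S))/N
          [4,6] N   >
            [4,5] "built" : N/(N\NP)
            [5,6] "saw" : N\NP
        [6,7] "bone" : N/S
      [7,8] "gave" : S\(N/NP)

S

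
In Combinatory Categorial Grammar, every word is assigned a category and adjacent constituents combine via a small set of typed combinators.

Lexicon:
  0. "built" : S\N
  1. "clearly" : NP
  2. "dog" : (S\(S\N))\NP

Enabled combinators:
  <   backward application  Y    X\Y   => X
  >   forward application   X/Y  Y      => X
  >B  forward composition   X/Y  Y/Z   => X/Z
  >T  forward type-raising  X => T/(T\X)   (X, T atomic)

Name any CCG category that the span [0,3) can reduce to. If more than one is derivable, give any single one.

S

[0,3] S   <
  [0,1] "built" : S\N
  [1,3] S\(S\N)   <
    [1,2] "clearly" : NP
    [2,3] "dog" : (S\(S\N))\NP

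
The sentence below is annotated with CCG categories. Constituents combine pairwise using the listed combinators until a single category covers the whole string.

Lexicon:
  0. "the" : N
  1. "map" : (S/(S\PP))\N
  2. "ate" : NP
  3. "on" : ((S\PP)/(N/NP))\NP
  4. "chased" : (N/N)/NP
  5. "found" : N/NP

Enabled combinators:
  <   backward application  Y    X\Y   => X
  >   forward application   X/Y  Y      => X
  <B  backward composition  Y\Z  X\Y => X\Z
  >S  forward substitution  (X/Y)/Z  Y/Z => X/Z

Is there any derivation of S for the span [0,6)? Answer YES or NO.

[0,6] S   >
  [0,2] S/(S\PP)   <
    [0,1] "the" : N
    [1,2] "map" : (S/(S\PP))\N
  [2,6] S\PP   >
    [2,4] (S\PP)/(N/NP)   <
      [2,3] "ate" : NP
      [3,4] "on" : ((S\PP)/(N/NP))\NP
    [4,6] N/NP   >S
      [4,5] "chased" : (N/N)/NP
      [5,6] "found" : N/NP

YES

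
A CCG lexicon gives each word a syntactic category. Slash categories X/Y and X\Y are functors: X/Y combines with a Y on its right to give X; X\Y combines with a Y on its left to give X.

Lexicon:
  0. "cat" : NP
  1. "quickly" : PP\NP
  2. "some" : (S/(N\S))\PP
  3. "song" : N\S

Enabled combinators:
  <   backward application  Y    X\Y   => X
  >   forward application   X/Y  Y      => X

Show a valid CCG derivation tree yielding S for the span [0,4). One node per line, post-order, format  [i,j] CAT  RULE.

[0,4] S   >
  [0,3] S/(N\S)   <
    [0,2] PP   <
      [0,1] "cat" : NP
      [1,2] "quickly" : PP\NP
    [2,3] "some" : (S/(N\S))\PP
  [3,4] "song" : N\S

[0,1] NP  lex  "cat"
[1,2] PP\NP  lex  "quickly"
[0,2] PP  <  k=1
[2,3] (S/(N\S))\PP  lex  "some"
[0,3] S/(N\S)  <  k=2
[3,4] N\S  lex  "song"
[0,4] S  >  k=3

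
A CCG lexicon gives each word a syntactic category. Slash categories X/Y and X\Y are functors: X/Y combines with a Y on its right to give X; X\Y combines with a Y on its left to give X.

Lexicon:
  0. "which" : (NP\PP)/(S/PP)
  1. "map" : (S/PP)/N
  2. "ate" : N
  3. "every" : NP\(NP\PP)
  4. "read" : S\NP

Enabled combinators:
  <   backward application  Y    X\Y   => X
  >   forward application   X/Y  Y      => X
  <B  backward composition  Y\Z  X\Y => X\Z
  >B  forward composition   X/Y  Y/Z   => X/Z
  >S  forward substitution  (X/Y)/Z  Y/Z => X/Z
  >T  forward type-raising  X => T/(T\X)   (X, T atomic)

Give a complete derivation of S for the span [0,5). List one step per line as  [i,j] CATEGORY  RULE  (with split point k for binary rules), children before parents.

[0,1] (NP\PP)/(S/PP)  lex  "which"
[1,2] (S/PP)/N  lex  "map"
[2,3] N  lex  "ate"
[1,3] S/PP  >  k=2
[0,3] NP\PP  >  k=1
[3,4] NP\(NP\PP)  lex  "every"
[0,4] NP  <  k=3
[4,5] S\NP  lex  "read"
[0,5] S  <  k=4

[0,5] S   <
  [0,4] NP   <
    [0,3] NP\PP   >
      [0,1] "which" : (NP\PP)/(S/PP)
      [1,3] S/PP   >
        [1,2] "map" : (S/PP)/N
        [2,3] "ate" : N
    [3,4] "every" : NP\(NP\PP)
  [4,5] "read" : S\NP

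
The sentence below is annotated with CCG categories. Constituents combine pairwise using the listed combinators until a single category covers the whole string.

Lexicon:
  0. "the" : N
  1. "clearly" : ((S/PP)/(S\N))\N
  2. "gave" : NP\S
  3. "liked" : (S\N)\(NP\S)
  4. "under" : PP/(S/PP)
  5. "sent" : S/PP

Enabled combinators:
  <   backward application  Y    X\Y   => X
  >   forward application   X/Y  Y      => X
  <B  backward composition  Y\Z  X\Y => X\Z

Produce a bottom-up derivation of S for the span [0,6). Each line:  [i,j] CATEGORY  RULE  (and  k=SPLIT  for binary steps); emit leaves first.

[0,6] S   >
  [0,4] S/PP   >
    [0,2] (S/PP)/(S\N)   <
      [0,1] "the" : N
      [1,2] "clearly" : ((S/PP)/(S\N))\N
    [2,4] S\N   <
      [2,3] "gave" : NP\S
      [3,4] "liked" : (S\N)\(NP\S)
  [4,6] PP   >
    [4,5] "under" : PP/(S/PP)
    [5,6] "sent" : S/PP

[0,1] N  lex  "the"
[1,2] ((S/PP)/(S\N))\N  lex  "clearly"
[0,2] (S/PP)/(S\N)  <  k=1
[2,3] NP\S  lex  "gave"
[3,4] (S\N)\(NP\S)  lex  "liked"
[2,4] S\N  <  k=3
[0,4] S/PP  >  k=2
[4,5] PP/(S/PP)  lex  "under"
[5,6] S/PP  lex  "sent"
[4,6] PP  >  k=5
[0,6] S  >  k=4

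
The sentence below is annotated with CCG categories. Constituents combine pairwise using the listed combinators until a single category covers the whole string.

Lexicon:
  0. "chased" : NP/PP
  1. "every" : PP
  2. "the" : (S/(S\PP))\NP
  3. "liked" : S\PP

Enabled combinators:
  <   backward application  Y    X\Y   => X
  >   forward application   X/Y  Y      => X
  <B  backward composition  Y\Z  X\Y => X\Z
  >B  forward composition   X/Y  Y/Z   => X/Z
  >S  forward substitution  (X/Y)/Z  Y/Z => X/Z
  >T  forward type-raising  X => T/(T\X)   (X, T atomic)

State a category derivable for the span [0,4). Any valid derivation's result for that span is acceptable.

S

[0,4] S   >
  [0,3] S/(S\PP)   <
    [0,2] NP   >
      [0,1] "chased" : NP/PP
      [1,2] "every" : PP
    [2,3] "the" : (S/(S\PP))\NP
  [3,4] "liked" : S\PP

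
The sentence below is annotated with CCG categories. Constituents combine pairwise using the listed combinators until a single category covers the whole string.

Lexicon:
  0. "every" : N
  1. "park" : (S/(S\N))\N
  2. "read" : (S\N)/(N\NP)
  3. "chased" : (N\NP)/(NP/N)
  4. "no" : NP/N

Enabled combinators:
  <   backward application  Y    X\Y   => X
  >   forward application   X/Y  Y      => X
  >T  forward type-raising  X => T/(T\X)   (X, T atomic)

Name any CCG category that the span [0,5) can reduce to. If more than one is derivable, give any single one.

[0,5] S   >
  [0,2] S/(S\N)   <
    [0,1] "every" : N
    [1,2] "park" : (S/(S\N))\N
  [2,5] S\N   >
    [2,3] "read" : (S\N)/(N\NP)
    [3,5] N\NP   >
      [3,4] "chased" : (N\NP)/(NP/N)
      [4,5] "no" : NP/N

S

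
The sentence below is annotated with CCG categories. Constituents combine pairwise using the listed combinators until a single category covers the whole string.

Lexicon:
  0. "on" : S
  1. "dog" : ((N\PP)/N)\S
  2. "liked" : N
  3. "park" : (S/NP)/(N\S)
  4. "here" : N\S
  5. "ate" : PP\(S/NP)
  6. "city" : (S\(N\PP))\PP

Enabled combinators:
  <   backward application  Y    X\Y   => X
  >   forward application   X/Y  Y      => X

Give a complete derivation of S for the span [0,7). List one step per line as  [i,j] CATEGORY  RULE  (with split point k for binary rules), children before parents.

[0,1] S  lex  "on"
[1,2] ((N\PP)/N)\S  lex  "dog"
[0,2] (N\PP)/N  <  k=1
[2,3] N  lex  "liked"
[0,3] N\PP  >  k=2
[3,4] (S/NP)/(N\S)  lex  "park"
[4,5] N\S  lex  "here"
[3,5] S/NP  >  k=4
[5,6] PP\(S/NP)  lex  "ate"
[3,6] PP  <  k=5
[6,7] (S\(N\PP))\PP  lex  "city"
[3,7] S\(N\PP)  <  k=6
[0,7] S  <  k=3

[0,7] S   <
  [0,3] N\PP   >
    [0,2] (N\PP)/N   <
      [0,1] "on" : S
      [1,2] "dog" : ((N\PP)/N)\S
    [2,3] "liked" : N
  [3,7] S\(N\PP)   <
    [3,6] PP   <
      [3,5] S/NP   >
        [3,4] "park" : (S/NP)/(N\S)
        [4,5] "here" : N\S
      [5,6] "ate" : PP\(S/NP)
    [6,7] "city" : (S\(N\PP))\PP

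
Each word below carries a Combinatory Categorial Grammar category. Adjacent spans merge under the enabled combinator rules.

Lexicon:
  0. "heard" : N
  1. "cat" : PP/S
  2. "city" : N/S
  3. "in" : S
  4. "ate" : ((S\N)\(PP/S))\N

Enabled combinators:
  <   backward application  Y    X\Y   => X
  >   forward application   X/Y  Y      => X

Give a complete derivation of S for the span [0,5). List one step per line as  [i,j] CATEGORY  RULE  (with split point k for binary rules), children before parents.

[0,5] S   <
  [0,1] "heard" : N
  [1,5] S\N   <
    [1,2] "cat" : PP/S
    [2,5] (S\N)\(PP/S)   <
      [2,4] N   >
        [2,3] "city" : N/S
        [3,4] "in" : S
      [4,5] "ate" : ((S\N)\(PP/S))\N

[0,1] N  lex  "heard"
[1,2] PP/S  lex  "cat"
[2,3] N/S  lex  "city"
[3,4] S  lex  "in"
[2,4] N  >  k=3
[4,5] ((S\N)\(PP/S))\N  lex  "ate"
[2,5] (S\N)\(PP/S)  <  k=4
[1,5] S\N  <  k=2
[0,5] S  <  k=1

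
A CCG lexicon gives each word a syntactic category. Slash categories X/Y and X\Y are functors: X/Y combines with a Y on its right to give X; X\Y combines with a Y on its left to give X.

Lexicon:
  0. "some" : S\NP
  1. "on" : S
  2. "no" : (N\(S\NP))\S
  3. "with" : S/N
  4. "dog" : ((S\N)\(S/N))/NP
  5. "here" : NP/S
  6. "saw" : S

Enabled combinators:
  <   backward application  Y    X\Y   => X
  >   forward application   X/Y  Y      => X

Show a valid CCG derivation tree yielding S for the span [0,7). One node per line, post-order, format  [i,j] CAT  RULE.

[0,7] S   <
  [0,3] N   <
    [0,1] "some" : S\NP
    [1,3] N\(S\NP)   <
      [1,2] "on" : S
      [2,3] "no" : (N\(S\NP))\S
  [3,7] S\N   <
    [3,4] "with" : S/N
    [4,7] (S\N)\(S/N)   >
      [4,5] "dog" : ((S\N)\(S/N))/NP
      [5,7] NP   >
        [5,6] "here" : NP/S
        [6,7] "saw" : S

[0,1] S\NP  lex  "some"
[1,2] S  lex  "on"
[2,3] (N\(S\NP))\S  lex  "no"
[1,3] N\(S\NP)  <  k=2
[0,3] N  <  k=1
[3,4] S/N  lex  "with"
[4,5] ((S\N)\(S/N))/NP  lex  "dog"
[5,6] NP/S  lex  "here"
[6,7] S  lex  "saw"
[5,7] NP  >  k=6
[4,7] (S\N)\(S/N)  >  k=5
[3,7] S\N  <  k=4
[0,7] S  <  k=3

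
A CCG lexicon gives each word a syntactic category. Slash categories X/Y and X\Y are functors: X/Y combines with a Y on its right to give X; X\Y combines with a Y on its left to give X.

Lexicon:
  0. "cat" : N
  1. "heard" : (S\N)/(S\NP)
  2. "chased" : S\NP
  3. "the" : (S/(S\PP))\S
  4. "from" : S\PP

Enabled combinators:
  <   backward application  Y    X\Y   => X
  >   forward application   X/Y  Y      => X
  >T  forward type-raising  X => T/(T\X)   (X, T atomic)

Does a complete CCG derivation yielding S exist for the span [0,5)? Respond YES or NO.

[0,5] S   >
  [0,4] S/(S\PP)   <
    [0,3] S   >
      [0,1] S/(S\N)   >T
        [0,1] "cat" : N
      [1,3] S\N   >
        [1,2] "heard" : (S\N)/(S\NP)
        [2,3] "chased" : S\NP
    [3,4] "the" : (S/(S\PP))\S
  [4,5] "from" : S\PP

YES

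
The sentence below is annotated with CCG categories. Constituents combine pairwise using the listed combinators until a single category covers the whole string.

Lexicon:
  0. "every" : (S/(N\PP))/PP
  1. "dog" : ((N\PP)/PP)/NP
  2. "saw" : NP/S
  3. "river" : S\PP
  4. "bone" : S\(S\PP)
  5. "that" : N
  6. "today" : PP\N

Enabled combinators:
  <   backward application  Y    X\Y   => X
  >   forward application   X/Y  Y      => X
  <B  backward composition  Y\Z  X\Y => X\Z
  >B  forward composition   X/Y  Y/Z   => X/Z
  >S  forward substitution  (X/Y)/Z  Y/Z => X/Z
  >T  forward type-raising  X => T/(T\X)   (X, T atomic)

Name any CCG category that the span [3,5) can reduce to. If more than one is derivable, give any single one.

[0,7] S   >
  [0,5] S/PP   >S
    [0,1] "every" : (S/(N\PP))/PP
    [1,5] (N\PP)/PP   >
      [1,2] "dog" : ((N\PP)/PP)/NP
      [2,5] NP   >
        [2,3] "saw" : NP/S
        [3,5] S   <
          [3,4] "river" : S\PP
          [4,5] "bone" : S\(S\PP)
  [5,7] PP   <
    [5,6] "that" : N
    [6,7] "today" : PP\N

S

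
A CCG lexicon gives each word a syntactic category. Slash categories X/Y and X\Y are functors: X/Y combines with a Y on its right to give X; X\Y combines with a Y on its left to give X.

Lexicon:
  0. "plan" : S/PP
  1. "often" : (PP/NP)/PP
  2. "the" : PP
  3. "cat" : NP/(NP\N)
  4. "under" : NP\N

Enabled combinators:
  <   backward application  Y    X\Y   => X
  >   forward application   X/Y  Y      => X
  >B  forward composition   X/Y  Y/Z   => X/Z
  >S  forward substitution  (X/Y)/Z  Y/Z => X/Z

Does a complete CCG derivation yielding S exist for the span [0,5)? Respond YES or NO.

YES

[0,5] S   >
  [0,1] "plan" : S/PP
  [1,5] PP   >
    [1,3] PP/NP   >
      [1,2] "often" : (PP/NP)/PP
      [2,3] "the" : PP
    [3,5] NP   >
      [3,4] "cat" : NP/(NP\N)
      [4,5] "under" : NP\N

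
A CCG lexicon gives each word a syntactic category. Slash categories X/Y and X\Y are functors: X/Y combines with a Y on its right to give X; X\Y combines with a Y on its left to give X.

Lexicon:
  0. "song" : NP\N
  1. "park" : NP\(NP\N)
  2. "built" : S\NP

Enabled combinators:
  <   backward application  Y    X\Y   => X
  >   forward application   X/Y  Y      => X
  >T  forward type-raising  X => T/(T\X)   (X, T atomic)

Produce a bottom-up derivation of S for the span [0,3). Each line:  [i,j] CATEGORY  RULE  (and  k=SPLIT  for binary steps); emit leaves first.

[0,1] NP\N  lex  "song"
[1,2] NP\(NP\N)  lex  "park"
[0,2] NP  <  k=1
[2,3] S\NP  lex  "built"
[0,3] S  <  k=2

[0,3] S   <
  [0,2] NP   <
    [0,1] "song" : NP\N
    [1,2] "park" : NP\(NP\N)
  [2,3] "built" : S\NP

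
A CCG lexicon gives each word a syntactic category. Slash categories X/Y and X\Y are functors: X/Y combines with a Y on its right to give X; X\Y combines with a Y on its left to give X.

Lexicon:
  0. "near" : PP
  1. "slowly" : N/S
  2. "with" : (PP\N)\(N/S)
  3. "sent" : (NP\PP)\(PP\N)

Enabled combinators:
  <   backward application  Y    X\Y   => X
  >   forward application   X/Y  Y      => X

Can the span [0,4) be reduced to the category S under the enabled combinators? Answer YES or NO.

NO

PP N/S (PP\N)\(N/S) (NP\PP)\(PP\N)
CKY chart[0,4] = {NP}; S ∉ chart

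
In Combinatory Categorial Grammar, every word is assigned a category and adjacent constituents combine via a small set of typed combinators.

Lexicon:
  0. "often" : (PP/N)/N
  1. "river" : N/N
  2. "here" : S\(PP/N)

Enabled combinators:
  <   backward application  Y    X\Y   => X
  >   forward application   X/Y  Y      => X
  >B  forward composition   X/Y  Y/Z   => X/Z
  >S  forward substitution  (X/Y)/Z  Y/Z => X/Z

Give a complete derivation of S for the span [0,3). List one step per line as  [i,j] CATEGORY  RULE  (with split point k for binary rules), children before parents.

[0,3] S   <
  [0,2] PP/N   >S
    [0,1] "often" : (PP/N)/N
    [1,2] "river" : N/N
  [2,3] "here" : S\(PP/N)

[0,1] (PP/N)/N  lex  "often"
[1,2] N/N  lex  "river"
[0,2] PP/N  >S  k=1
[2,3] S\(PP/N)  lex  "here"
[0,3] S  <  k=2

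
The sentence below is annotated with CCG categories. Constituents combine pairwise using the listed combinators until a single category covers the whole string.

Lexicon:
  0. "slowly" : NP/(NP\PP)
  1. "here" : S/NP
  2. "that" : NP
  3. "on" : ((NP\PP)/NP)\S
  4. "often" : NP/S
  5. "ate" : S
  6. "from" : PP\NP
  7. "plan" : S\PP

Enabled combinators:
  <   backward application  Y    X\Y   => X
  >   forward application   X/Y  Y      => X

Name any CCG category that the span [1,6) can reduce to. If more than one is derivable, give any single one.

NP\PP

[0,8] S   <
  [0,7] PP   <
    [0,6] NP   >
      [0,1] "slowly" : NP/(NP\PP)
      [1,6] NP\PP   >
        [1,4] (NP\PP)/NP   <
          [1,3] S   >
            [1,2] "here" : S/NP
            [2,3] "that" : NP
          [3,4] "on" : ((NP\PP)/NP)\S
        [4,6] NP   >
          [4,5] "often" : NP/S
          [5,6] "ate" : S
    [6,7] "from" : PP\NP
  [7,8] "plan" : S\PP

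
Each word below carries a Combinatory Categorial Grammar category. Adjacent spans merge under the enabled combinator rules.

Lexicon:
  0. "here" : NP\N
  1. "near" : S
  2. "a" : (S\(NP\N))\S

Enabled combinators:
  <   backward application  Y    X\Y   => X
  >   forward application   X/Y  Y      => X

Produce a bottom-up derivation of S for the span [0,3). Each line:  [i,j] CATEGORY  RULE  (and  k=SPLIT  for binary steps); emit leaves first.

[0,3] S   <
  [0,1] "here" : NP\N
  [1,3] S\(NP\N)   <
    [1,2] "near" : S
    [2,3] "a" : (S\(NP\N))\S

[0,1] NP\N  lex  "here"
[1,2] S  lex  "near"
[2,3] (S\(NP\N))\S  lex  "a"
[1,3] S\(NP\N)  <  k=2
[0,3] S  <  k=1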